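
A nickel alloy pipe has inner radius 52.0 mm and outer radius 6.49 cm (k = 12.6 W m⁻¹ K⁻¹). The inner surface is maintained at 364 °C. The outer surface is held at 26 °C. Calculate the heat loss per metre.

Q' = 1.21×10^5 W/m

Q' = 2πk·ΔT/ln(r₂/r₁) = 2π × 12.6 × 338 / ln(0.0649/0.0520) = 1.21×10^5 W/m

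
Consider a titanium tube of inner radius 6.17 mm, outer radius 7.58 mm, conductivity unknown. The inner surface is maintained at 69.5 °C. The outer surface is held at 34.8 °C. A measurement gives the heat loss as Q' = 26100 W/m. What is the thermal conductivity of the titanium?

ΣR = ΔT/Q' = |69.5 − 34.8|/26100 = 0.001330 m·K/W
ln(r₂/r₁)/(2πk) = 0.001330 ⇒ k = 0.2058/(2π·0.001330) = 24.6 W/m·K

k = 24.6 W/m·K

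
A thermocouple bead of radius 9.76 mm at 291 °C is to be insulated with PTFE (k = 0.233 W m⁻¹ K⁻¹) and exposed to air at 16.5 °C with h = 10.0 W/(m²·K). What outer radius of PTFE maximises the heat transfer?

r_cr = 4.66 cm

For a sphere, r_cr = 2k_ins/h = 2·0.233/10.0 = 0.0466 m = 4.66 cm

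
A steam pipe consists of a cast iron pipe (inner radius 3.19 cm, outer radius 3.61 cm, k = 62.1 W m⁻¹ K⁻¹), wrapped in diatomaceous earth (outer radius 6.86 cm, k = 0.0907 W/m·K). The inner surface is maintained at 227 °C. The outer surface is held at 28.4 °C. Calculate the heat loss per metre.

Q' = 176 W/m

Series thermal resistances, inner to outer:
  R'_cast iron = ln(0.0361/0.0319)/(2πk) = 0.1237/(2π·62.1) = 3.170×10^-4 m·K/W
  R'_diatomaceous earth = ln(0.0686/0.0361)/(2πk) = 0.6420/(2π·0.0907) = 1.127 m·K/W
ΣR = 3.170×10^-4 + 1.127 = 1.127 m·K/W
Q' = ΔT/ΣR = (227 °C − 28.4 °C)/1.127 = 176 W/m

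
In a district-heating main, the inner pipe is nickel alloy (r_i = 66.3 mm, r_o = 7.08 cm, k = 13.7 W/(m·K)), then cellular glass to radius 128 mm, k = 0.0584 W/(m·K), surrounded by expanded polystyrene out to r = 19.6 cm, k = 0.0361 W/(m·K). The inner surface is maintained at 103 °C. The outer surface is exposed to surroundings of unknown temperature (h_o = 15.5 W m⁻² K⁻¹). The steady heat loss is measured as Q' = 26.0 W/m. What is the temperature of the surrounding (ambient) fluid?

T_out = 10.8 °C

Series resistances:
  R'_nickel alloy = ln(0.0708/0.0663)/(2πk) = 0.06567/(2π·13.7) = 7.629×10^-4 m·K/W
  R'_cellular glass = ln(0.128/0.0708)/(2πk) = 0.5922/(2π·0.0584) = 1.614 m·K/W
  R'_expanded polystyrene = ln(0.196/0.128)/(2πk) = 0.4261/(2π·0.0361) = 1.878 m·K/W
  R'_conv,out = 1/(2πr h) = 1/(2π·0.196·15.5) = 0.05239 m·K/W
ΣR = 3.545 m·K/W
ΔT = Q'·ΣR = 26.0 × 3.545 = 92.17 K
Heat flows outward, so T_out = T_in − ΔT = 103 − 92.17 = 10.8 °C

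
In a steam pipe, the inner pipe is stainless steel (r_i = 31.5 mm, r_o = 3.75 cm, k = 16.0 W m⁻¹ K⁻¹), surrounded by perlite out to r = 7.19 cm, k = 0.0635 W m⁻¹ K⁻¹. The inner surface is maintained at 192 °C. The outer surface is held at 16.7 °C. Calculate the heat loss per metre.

Series thermal resistances, inner to outer:
  R'_stainless steel = ln(0.0375/0.0315)/(2πk) = 0.1744/(2π·16.0) = 0.001734 m·K/W
  R'_perlite = ln(0.0719/0.0375)/(2πk) = 0.6509/(2π·0.0635) = 1.631 m·K/W
ΣR = 0.001734 + 1.631 = 1.633 m·K/W
Q' = ΔT/ΣR = (192 °C − 16.7 °C)/1.633 = 107 W/m

Q' = 107 W/m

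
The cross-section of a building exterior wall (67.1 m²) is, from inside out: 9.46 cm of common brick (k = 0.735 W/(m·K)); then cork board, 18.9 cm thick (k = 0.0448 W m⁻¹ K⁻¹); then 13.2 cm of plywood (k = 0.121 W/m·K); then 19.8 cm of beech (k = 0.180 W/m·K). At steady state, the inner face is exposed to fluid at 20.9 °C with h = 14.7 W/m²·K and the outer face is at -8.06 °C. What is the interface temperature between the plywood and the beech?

Resistance network (inner→outer):
  R_conv,in = 1/(hA) = 1/(14.7·67.1) = 0.001014 K/W
  R_common brick = L/(kA) = 0.0946/(0.735·67.1) = 0.001918 K/W
  R_cork board = L/(kA) = 0.189/(0.0448·67.1) = 0.06287 K/W
  R_plywood = L/(kA) = 0.132/(0.121·67.1) = 0.01626 K/W
  R_beech = L/(kA) = 0.198/(0.180·67.1) = 0.01639 K/W
ΣR = 0.001014 + 0.001918 + 0.06287 + 0.01626 + 0.01639 = 0.09845 K/W
Q = ΔT/ΣR = (20.9 °C − -8.06 °C)/0.09845 = 294.2 W
From the inner boundary to the plywood/beech interface, ΣR_partial = 0.08206 K/W.
T_interface = T_in − Q·ΣR_partial = 20.9 °C − (294.2)(0.08206) = -3.24 °C

T = -3.24 °C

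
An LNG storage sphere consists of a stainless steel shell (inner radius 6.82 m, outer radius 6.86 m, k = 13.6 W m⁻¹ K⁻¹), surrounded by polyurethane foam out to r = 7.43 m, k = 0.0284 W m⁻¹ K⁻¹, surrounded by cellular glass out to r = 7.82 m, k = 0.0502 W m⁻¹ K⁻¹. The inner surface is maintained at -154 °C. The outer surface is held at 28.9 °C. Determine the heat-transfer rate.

Resistance network (inner→outer):
  R_stainless steel = (1/6.82 − 1/6.86)/(4πk) = 8.550×10^-4/(4π·13.6) = 5.003×10^-6 K/W
  R_polyurethane foam = (1/6.86 − 1/7.43)/(4πk) = 0.01118/(4π·0.0284) = 0.03134 K/W
  R_cellular glass = (1/7.43 − 1/7.82)/(4πk) = 0.006712/(4π·0.0502) = 0.01064 K/W
ΣR = 5.003×10^-6 + 0.03134 + 0.01064 = 0.04199 K/W
Q = ΔT/ΣR = (-154 °C − 28.9 °C)/0.04199 = -4360 W
(Negative Q ⇒ heat flows inward; heat gain = 4360 W.)

Q = 4360 W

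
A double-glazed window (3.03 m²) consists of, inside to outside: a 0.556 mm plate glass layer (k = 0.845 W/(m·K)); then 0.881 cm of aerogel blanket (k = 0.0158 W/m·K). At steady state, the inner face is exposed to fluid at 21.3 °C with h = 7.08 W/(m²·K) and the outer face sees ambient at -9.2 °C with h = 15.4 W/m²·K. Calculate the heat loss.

Q = 121 W

Series thermal resistances, inner to outer:
  R_conv,in = 1/(hA) = 1/(7.08·3.03) = 0.04661 K/W
  R_plate glass = L/(kA) = 5.56×10^-4/(0.845·3.03) = 2.172×10^-4 K/W
  R_aerogel blanket = L/(kA) = 0.00881/(0.0158·3.03) = 0.1840 K/W
  R_conv,out = 1/(hA) = 1/(15.4·3.03) = 0.02143 K/W
ΣR = 0.04661 + 2.172×10^-4 + 0.1840 + 0.02143 = 0.2523 K/W
Q = ΔT/ΣR = (21.3 °C − -9.2 °C)/0.2523 = 121 W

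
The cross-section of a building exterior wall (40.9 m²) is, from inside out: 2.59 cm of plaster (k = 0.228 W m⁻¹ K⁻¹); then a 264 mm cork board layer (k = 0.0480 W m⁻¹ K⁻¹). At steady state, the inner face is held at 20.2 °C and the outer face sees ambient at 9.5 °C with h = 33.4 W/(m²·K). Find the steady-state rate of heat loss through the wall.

Series thermal resistances, inner to outer:
  R_plaster = L/(kA) = 0.0259/(0.228·40.9) = 0.002777 K/W
  R_cork board = L/(kA) = 0.264/(0.0480·40.9) = 0.1345 K/W
  R_conv,out = 1/(hA) = 1/(33.4·40.9) = 7.320×10^-4 K/W
ΣR = 0.002777 + 0.1345 + 7.320×10^-4 = 0.1380 K/W
Q = ΔT/ΣR = (20.2 °C − 9.5 °C)/0.1380 = 77.5 W

Q = 77.5 W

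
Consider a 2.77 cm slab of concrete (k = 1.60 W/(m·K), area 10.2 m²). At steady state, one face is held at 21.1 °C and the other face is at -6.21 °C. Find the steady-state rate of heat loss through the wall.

Q = 16.1 kW

Q = kA·ΔT/L = 1.60 × 10.2 × |21.1 °C − -6.21 °C| / 0.0277 = 16100 W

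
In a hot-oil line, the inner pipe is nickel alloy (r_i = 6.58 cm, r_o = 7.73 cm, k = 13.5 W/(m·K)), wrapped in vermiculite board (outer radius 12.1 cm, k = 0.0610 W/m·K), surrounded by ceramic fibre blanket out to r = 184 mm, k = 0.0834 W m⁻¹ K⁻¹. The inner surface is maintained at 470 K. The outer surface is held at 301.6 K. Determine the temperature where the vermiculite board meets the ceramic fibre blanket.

T = 369.9 K

Resistance network (inner→outer):
  R'_nickel alloy = ln(0.0773/0.0658)/(2πk) = 0.1611/(2π·13.5) = 0.001899 m·K/W
  R'_vermiculite board = ln(0.121/0.0773)/(2πk) = 0.4481/(2π·0.0610) = 1.169 m·K/W
  R'_ceramic fibre blanket = ln(0.184/0.121)/(2πk) = 0.4191/(2π·0.0834) = 0.7999 m·K/W
ΣR = 0.001899 + 1.169 + 0.7999 = 1.971 m·K/W
Q' = ΔT/ΣR = (470 K − 301.6 K)/1.971 = 85.44 W/m
From the inner boundary to the vermiculite board/ceramic fibre blanket interface, ΣR_partial = 1.171 m·K/W.
T_interface = T_in − Q'·ΣR_partial = 470 K − (85.44)(1.171) = 369.9 K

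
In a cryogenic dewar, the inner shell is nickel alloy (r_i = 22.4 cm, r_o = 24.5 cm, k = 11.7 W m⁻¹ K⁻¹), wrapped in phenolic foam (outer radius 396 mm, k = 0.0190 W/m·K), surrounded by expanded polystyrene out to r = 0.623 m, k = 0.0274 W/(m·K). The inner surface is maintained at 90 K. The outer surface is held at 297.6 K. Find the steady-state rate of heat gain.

Q = 22.6 W

Series thermal resistances, inner to outer:
  R_nickel alloy = (1/0.224 − 1/0.245)/(4πk) = 0.3827/(4π·11.7) = 0.002603 K/W
  R_phenolic foam = (1/0.245 − 1/0.396)/(4πk) = 1.556/(4π·0.0190) = 6.519 K/W
  R_expanded polystyrene = (1/0.396 − 1/0.623)/(4πk) = 0.9201/(4π·0.0274) = 2.672 K/W
ΣR = 0.002603 + 6.519 + 2.672 = 9.194 K/W
Q = ΔT/ΣR = (90 K − 297.6 K)/9.194 = -22.6 W
(Negative Q ⇒ heat flows inward; heat gain = 22.6 W.)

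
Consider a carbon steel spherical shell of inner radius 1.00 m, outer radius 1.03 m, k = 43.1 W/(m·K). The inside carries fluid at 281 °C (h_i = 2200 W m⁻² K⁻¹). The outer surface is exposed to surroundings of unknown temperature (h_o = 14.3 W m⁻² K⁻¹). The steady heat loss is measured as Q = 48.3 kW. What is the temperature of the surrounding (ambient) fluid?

Series resistances:
  R_conv,in = 1/(4πr²h) = 1/(4π·1.00²·2200) = 3.617×10^-5 K/W
  R_carbon steel = (1/1.00 − 1/1.03)/(4πk) = 0.02913/(4π·43.1) = 5.378×10^-5 K/W
  R_conv,out = 1/(4πr²h) = 1/(4π·1.03²·14.3) = 0.005245 K/W
ΣR = 0.005335 K/W
ΔT = Q·ΣR = 48300 × 0.005335 = 257.7 K
Heat flows outward, so T_out = T_in − ΔT = 281 − 257.7 = 23.3 °C

T_out = 23.3 °C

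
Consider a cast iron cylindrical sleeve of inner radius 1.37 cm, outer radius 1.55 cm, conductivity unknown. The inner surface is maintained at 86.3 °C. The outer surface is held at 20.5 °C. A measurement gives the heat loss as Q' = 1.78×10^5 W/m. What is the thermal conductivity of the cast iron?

ΣR = ΔT/Q' = |86.3 − 20.5|/1.78×10^5 = 3.697×10^-4 m·K/W
ln(r₂/r₁)/(2πk) = 3.697×10^-4 ⇒ k = 0.1234/(2π·3.697×10^-4) = 53.1 W/m·K

k = 53.1 W/m·K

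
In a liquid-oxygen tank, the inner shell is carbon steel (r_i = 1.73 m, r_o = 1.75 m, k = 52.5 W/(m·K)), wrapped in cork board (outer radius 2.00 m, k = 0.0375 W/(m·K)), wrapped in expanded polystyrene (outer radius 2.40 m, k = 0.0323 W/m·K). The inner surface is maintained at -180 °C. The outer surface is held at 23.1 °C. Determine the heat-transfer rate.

Q = 569 W

Resistance network (inner→outer):
  R_carbon steel = (1/1.73 − 1/1.75)/(4πk) = 0.006606/(4π·52.5) = 1.001×10^-5 K/W
  R_cork board = (1/1.75 − 1/2.00)/(4πk) = 0.07143/(4π·0.0375) = 0.1516 K/W
  R_expanded polystyrene = (1/2.00 − 1/2.40)/(4πk) = 0.08333/(4π·0.0323) = 0.2053 K/W
ΣR = 1.001×10^-5 + 0.1516 + 0.2053 = 0.3569 K/W
Q = ΔT/ΣR = (-180 °C − 23.1 °C)/0.3569 = -569 W
(Negative Q ⇒ heat flows inward; heat gain = 569 W.)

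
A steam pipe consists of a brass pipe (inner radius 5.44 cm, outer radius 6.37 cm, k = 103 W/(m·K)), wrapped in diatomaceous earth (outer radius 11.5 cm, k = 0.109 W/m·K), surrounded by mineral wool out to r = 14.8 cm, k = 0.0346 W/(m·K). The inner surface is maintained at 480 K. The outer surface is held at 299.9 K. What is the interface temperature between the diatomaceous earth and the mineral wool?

T = 403 K

Series thermal resistances, inner to outer:
  R'_brass = ln(0.0637/0.0544)/(2πk) = 0.1578/(2π·103) = 2.439×10^-4 m·K/W
  R'_diatomaceous earth = ln(0.115/0.0637)/(2πk) = 0.5907/(2π·0.109) = 0.8626 m·K/W
  R'_mineral wool = ln(0.148/0.115)/(2πk) = 0.2523/(2π·0.0346) = 1.160 m·K/W
ΣR = 2.439×10^-4 + 0.8626 + 1.160 = 2.023 m·K/W
Q' = ΔT/ΣR = (480 K − 299.9 K)/2.023 = 89.03 W/m
From the inner boundary to the diatomaceous earth/mineral wool interface, ΣR_partial = 0.8628 m·K/W.
T_interface = T_in − Q'·ΣR_partial = 480 K − (89.03)(0.8628) = 403 K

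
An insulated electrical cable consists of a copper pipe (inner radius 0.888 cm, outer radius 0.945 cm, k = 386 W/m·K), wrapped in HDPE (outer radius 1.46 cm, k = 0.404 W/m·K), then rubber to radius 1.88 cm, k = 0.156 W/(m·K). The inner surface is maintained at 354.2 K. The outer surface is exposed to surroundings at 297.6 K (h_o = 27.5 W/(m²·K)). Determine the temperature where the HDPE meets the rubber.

Treat each layer as a resistance in series:
  R'_copper = ln(0.00945/0.00888)/(2πk) = 0.06221/(2π·386) = 2.565×10^-5 m·K/W
  R'_HDPE = ln(0.0146/0.00945)/(2πk) = 0.4350/(2π·0.404) = 0.1714 m·K/W
  R'_rubber = ln(0.0188/0.0146)/(2πk) = 0.2528/(2π·0.156) = 0.2579 m·K/W
  R'_conv,out = 1/(2πr h) = 1/(2π·0.0188·27.5) = 0.3078 m·K/W
ΣR = 2.565×10^-5 + 0.1714 + 0.2579 + 0.3078 = 0.7371 m·K/W
Q' = ΔT/ΣR = (354.2 K − 297.6 K)/0.7371 = 76.79 W/m
From the inner boundary to the HDPE/rubber interface, ΣR_partial = 0.1714 m·K/W.
T_interface = T_in − Q'·ΣR_partial = 354.2 K − (76.79)(0.1714) = 341.0 K

T = 341.0 K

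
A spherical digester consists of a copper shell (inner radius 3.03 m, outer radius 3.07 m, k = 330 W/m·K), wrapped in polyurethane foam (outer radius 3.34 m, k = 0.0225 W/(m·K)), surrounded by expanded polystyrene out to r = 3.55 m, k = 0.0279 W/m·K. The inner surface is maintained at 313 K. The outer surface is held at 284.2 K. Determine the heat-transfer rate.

Series thermal resistances, inner to outer:
  R_copper = (1/3.03 − 1/3.07)/(4πk) = 0.004300/(4π·330) = 1.037×10^-6 K/W
  R_polyurethane foam = (1/3.07 − 1/3.34)/(4πk) = 0.02633/(4π·0.0225) = 0.09313 K/W
  R_expanded polystyrene = (1/3.34 − 1/3.55)/(4πk) = 0.01771/(4π·0.0279) = 0.05052 K/W
ΣR = 1.037×10^-6 + 0.09313 + 0.05052 = 0.1437 K/W
Q = ΔT/ΣR = (313 K − 284.2 K)/0.1437 = 200 W

Q = 200 W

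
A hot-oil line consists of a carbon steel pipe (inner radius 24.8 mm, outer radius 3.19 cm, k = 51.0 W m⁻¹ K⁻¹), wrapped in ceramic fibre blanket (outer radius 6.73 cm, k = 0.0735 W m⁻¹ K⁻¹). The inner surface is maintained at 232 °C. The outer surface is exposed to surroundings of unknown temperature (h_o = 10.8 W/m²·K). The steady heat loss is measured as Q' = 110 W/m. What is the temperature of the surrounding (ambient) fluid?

Series resistances:
  R'_carbon steel = ln(0.0319/0.0248)/(2πk) = 0.2518/(2π·51.0) = 7.857×10^-4 m·K/W
  R'_ceramic fibre blanket = ln(0.0673/0.0319)/(2πk) = 0.7466/(2π·0.0735) = 1.617 m·K/W
  R'_conv,out = 1/(2πr h) = 1/(2π·0.0673·10.8) = 0.2190 m·K/W
ΣR = 1.836 m·K/W
ΔT = Q'·ΣR = 110 × 1.836 = 202.0 K
Heat flows outward, so T_out = T_in − ΔT = 232 − 202.0 = 30.0 °C

T_out = 30.0 °C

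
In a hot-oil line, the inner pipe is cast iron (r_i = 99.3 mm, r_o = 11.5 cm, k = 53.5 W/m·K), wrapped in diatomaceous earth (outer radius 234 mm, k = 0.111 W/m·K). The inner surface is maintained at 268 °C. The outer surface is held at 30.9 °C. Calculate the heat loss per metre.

Treat each layer as a resistance in series:
  R'_cast iron = ln(0.115/0.0993)/(2πk) = 0.1468/(2π·53.5) = 4.367×10^-4 m·K/W
  R'_diatomaceous earth = ln(0.234/0.115)/(2πk) = 0.7104/(2π·0.111) = 1.019 m·K/W
ΣR = 4.367×10^-4 + 1.019 = 1.019 m·K/W
Q' = ΔT/ΣR = (268 °C − 30.9 °C)/1.019 = 233 W/m

Q' = 233 W/m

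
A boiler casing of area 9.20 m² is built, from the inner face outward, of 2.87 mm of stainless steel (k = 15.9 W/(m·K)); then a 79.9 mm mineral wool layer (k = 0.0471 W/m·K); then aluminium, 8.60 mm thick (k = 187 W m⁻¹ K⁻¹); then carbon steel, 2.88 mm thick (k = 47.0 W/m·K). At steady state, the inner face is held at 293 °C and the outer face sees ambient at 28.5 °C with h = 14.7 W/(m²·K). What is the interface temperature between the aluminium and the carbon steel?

Resistance network (inner→outer):
  R_stainless steel = L/(kA) = 0.00287/(15.9·9.20) = 1.962×10^-5 K/W
  R_mineral wool = L/(kA) = 0.0799/(0.0471·9.20) = 0.1844 K/W
  R_aluminium = L/(kA) = 0.00860/(187·9.20) = 4.999×10^-6 K/W
  R_carbon steel = L/(kA) = 0.00288/(47.0·9.20) = 6.660×10^-6 K/W
  R_conv,out = 1/(hA) = 1/(14.7·9.20) = 0.007394 K/W
ΣR = 1.962×10^-5 + 0.1844 + 4.999×10^-6 + 6.660×10^-6 + 0.007394 = 0.1918 K/W
Q = ΔT/ΣR = (293 °C − 28.5 °C)/0.1918 = 1379 W
From the inner boundary to the aluminium/carbon steel interface, ΣR_partial = 0.1844 K/W.
T_interface = T_in − Q·ΣR_partial = 293 °C − (1379)(0.1844) = 38.7 °C

T = 38.7 °C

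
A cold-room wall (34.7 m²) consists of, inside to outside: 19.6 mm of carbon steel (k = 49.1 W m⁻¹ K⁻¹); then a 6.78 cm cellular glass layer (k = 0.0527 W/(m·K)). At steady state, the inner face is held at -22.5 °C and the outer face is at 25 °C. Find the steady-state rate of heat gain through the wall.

Q = 1280 W

Treat each layer as a resistance in series:
  R_carbon steel = L/(kA) = 0.0196/(49.1·34.7) = 1.150×10^-5 K/W
  R_cellular glass = L/(kA) = 0.0678/(0.0527·34.7) = 0.03708 K/W
ΣR = 1.150×10^-5 + 0.03708 = 0.03709 K/W
Q = ΔT/ΣR = (-22.5 °C − 25 °C)/0.03709 = -1280 W
(Negative Q ⇒ heat flows inward; heat gain = 1280 W.)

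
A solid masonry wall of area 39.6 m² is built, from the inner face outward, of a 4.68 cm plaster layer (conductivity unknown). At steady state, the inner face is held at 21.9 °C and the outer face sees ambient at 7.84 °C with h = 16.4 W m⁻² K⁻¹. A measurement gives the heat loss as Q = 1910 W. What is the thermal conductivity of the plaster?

k = 0.203 W/m·K

ΣR = ΔT/Q = |21.9 − 7.84|/1910 = 0.007361 K/W
Known resistances:
  R_conv,out = 1/(hA) = 1/(16.4·39.6) = 0.001540 K/W
R_plaster = ΣR − ΣR_known = 0.007361 − 0.001540 = 0.005821 K/W
L/(kA) = 0.005821 ⇒ k = 0.0468/(0.005821·39.6) = 0.203 W/m·K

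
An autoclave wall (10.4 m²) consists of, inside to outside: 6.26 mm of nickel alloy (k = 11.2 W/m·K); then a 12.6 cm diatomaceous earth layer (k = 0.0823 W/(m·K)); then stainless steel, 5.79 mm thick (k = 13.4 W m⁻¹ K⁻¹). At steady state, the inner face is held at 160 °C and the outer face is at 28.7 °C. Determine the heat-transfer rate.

Q = 891 W

Series thermal resistances, inner to outer:
  R_nickel alloy = L/(kA) = 0.00626/(11.2·10.4) = 5.374×10^-5 K/W
  R_diatomaceous earth = L/(kA) = 0.126/(0.0823·10.4) = 0.1472 K/W
  R_stainless steel = L/(kA) = 0.00579/(13.4·10.4) = 4.155×10^-5 K/W
ΣR = 5.374×10^-5 + 0.1472 + 4.155×10^-5 = 0.1473 K/W
Q = ΔT/ΣR = (160 °C − 28.7 °C)/0.1473 = 891 W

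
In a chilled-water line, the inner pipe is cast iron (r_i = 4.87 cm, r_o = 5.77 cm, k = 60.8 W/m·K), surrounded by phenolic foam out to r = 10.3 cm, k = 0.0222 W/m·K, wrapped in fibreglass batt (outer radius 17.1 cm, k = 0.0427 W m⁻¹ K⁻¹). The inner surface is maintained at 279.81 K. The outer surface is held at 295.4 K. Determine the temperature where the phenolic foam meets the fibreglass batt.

T = 290.5 K

Treat each layer as a resistance in series:
  R'_cast iron = ln(0.0577/0.0487)/(2πk) = 0.1696/(2π·60.8) = 4.439×10^-4 m·K/W
  R'_phenolic foam = ln(0.103/0.0577)/(2πk) = 0.5795/(2π·0.0222) = 4.154 m·K/W
  R'_fibreglass batt = ln(0.171/0.103)/(2πk) = 0.5069/(2π·0.0427) = 1.889 m·K/W
ΣR = 4.439×10^-4 + 4.154 + 1.889 = 6.043 m·K/W
Q' = ΔT/ΣR = (279.81 K − 295.4 K)/6.043 = -2.580 W/m
From the inner boundary to the phenolic foam/fibreglass batt interface, ΣR_partial = 4.154 m·K/W.
T_interface = T_in − Q'·ΣR_partial = 279.81 K − (-2.580)(4.154) = 290.5 K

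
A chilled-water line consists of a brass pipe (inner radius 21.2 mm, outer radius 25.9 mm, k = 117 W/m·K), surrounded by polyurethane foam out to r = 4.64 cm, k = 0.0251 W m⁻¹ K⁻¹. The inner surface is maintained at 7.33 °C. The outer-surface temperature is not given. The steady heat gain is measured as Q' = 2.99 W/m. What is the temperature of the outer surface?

T_out = 18.4 °C

Sum the resistances:
  R'_brass = ln(0.0259/0.0212)/(2πk) = 0.2002/(2π·117) = 2.724×10^-4 m·K/W
  R'_polyurethane foam = ln(0.0464/0.0259)/(2πk) = 0.5831/(2π·0.0251) = 3.697 m·K/W
ΣR = 3.697 m·K/W
ΔT = Q'·ΣR = 2.99 × 3.697 = 11.05 K
Heat flows inward, so T_out = T_in + ΔT = 7.33 + 11.05 = 18.4 °C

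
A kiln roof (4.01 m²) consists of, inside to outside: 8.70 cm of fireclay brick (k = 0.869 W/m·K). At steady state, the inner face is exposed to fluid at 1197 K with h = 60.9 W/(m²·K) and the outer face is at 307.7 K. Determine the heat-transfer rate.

Resistance network (inner→outer):
  R_conv,in = 1/(hA) = 1/(60.9·4.01) = 0.004095 K/W
  R_fireclay brick = L/(kA) = 0.0870/(0.869·4.01) = 0.02497 K/W
ΣR = 0.004095 + 0.02497 = 0.02907 K/W
Q = ΔT/ΣR = (1197 K − 307.7 K)/0.02907 = 30600 W

Q = 30.6 kW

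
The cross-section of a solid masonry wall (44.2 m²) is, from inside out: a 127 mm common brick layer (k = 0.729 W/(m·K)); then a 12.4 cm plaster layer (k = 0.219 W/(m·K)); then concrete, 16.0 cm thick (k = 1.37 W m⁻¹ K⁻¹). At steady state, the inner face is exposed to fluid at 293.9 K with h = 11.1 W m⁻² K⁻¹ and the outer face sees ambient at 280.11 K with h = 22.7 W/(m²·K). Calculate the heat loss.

Series thermal resistances, inner to outer:
  R_conv,in = 1/(hA) = 1/(11.1·44.2) = 0.002038 K/W
  R_common brick = L/(kA) = 0.127/(0.729·44.2) = 0.003941 K/W
  R_plaster = L/(kA) = 0.124/(0.219·44.2) = 0.01281 K/W
  R_concrete = L/(kA) = 0.160/(1.37·44.2) = 0.002642 K/W
  R_conv,out = 1/(hA) = 1/(22.7·44.2) = 9.967×10^-4 K/W
ΣR = 0.002038 + 0.003941 + 0.01281 + 0.002642 + 9.967×10^-4 = 0.02243 K/W
Q = ΔT/ΣR = (293.9 K − 280.11 K)/0.02243 = 615 W

Q = 615 W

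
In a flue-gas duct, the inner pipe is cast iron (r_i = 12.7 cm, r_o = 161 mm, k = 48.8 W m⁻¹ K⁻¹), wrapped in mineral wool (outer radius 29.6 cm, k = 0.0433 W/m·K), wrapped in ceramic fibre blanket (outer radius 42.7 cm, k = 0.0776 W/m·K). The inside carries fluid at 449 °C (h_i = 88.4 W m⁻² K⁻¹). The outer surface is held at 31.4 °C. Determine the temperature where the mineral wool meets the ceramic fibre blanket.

T = 136 °C

Series thermal resistances, inner to outer:
  R'_conv,in = 1/(2πr h) = 1/(2π·0.127·88.4) = 0.01418 m·K/W
  R'_cast iron = ln(0.161/0.127)/(2πk) = 0.2372/(2π·48.8) = 7.737×10^-4 m·K/W
  R'_mineral wool = ln(0.296/0.161)/(2πk) = 0.6090/(2π·0.0433) = 2.238 m·K/W
  R'_ceramic fibre blanket = ln(0.427/0.296)/(2πk) = 0.3664/(2π·0.0776) = 0.7515 m·K/W
ΣR = 0.01418 + 7.737×10^-4 + 2.238 + 0.7515 = 3.004 m·K/W
Q' = ΔT/ΣR = (449 °C − 31.4 °C)/3.004 = 139.0 W/m
From the inner boundary to the mineral wool/ceramic fibre blanket interface, ΣR_partial = 2.253 m·K/W.
T_interface = T_in − Q'·ΣR_partial = 449 °C − (139.0)(2.253) = 136 °C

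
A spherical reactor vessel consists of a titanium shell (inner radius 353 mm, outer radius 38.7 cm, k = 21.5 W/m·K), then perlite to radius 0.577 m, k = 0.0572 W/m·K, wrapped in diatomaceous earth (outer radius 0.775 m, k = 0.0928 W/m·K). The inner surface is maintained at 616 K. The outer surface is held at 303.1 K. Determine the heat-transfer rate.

Q = 200 W

Resistance network (inner→outer):
  R_titanium = (1/0.353 − 1/0.387)/(4πk) = 0.2489/(4π·21.5) = 9.212×10^-4 K/W
  R_perlite = (1/0.387 − 1/0.577)/(4πk) = 0.8509/(4π·0.0572) = 1.184 K/W
  R_diatomaceous earth = (1/0.577 − 1/0.775)/(4πk) = 0.4428/(4π·0.0928) = 0.3797 K/W
ΣR = 9.212×10^-4 + 1.184 + 0.3797 = 1.565 K/W
Q = ΔT/ΣR = (616 K − 303.1 K)/1.565 = 200 W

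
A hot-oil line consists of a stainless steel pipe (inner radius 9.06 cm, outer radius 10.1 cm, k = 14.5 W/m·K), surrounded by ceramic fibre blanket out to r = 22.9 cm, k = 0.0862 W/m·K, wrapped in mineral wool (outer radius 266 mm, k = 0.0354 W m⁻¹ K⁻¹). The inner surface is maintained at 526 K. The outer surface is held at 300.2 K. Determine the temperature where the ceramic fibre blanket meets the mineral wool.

T = 369.8 K

Series thermal resistances, inner to outer:
  R'_stainless steel = ln(0.101/0.0906)/(2πk) = 0.1087/(2π·14.5) = 0.001193 m·K/W
  R'_ceramic fibre blanket = ln(0.229/0.101)/(2πk) = 0.8186/(2π·0.0862) = 1.511 m·K/W
  R'_mineral wool = ln(0.266/0.229)/(2πk) = 0.1498/(2π·0.0354) = 0.6734 m·K/W
ΣR = 0.001193 + 1.511 + 0.6734 = 2.186 m·K/W
Q' = ΔT/ΣR = (526 K − 300.2 K)/2.186 = 103.3 W/m
From the inner boundary to the ceramic fibre blanket/mineral wool interface, ΣR_partial = 1.512 m·K/W.
T_interface = T_in − Q'·ΣR_partial = 526 K − (103.3)(1.512) = 369.8 K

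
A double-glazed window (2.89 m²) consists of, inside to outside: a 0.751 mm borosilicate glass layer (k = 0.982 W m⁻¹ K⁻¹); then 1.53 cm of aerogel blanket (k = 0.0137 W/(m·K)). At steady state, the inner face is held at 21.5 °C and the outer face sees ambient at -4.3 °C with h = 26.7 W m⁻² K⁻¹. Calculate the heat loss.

Series thermal resistances, inner to outer:
  R_borosilicate glass = L/(kA) = 7.51×10^-4/(0.982·2.89) = 2.646×10^-4 K/W
  R_aerogel blanket = L/(kA) = 0.0153/(0.0137·2.89) = 0.3864 K/W
  R_conv,out = 1/(hA) = 1/(26.7·2.89) = 0.01296 K/W
ΣR = 2.646×10^-4 + 0.3864 + 0.01296 = 0.3996 K/W
Q = ΔT/ΣR = (21.5 °C − -4.3 °C)/0.3996 = 64.6 W

Q = 64.6 W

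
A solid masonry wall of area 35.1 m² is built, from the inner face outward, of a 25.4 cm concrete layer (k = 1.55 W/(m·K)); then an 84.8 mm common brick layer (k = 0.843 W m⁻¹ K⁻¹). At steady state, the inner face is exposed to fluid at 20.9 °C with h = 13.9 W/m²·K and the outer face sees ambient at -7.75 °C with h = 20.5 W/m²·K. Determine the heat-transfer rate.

Q = 2610 W

Resistance network (inner→outer):
  R_conv,in = 1/(hA) = 1/(13.9·35.1) = 0.002050 K/W
  R_concrete = L/(kA) = 0.254/(1.55·35.1) = 0.004669 K/W
  R_common brick = L/(kA) = 0.0848/(0.843·35.1) = 0.002866 K/W
  R_conv,out = 1/(hA) = 1/(20.5·35.1) = 0.001390 K/W
ΣR = 0.002050 + 0.004669 + 0.002866 + 0.001390 = 0.01098 K/W
Q = ΔT/ΣR = (20.9 °C − -7.75 °C)/0.01098 = 2610 W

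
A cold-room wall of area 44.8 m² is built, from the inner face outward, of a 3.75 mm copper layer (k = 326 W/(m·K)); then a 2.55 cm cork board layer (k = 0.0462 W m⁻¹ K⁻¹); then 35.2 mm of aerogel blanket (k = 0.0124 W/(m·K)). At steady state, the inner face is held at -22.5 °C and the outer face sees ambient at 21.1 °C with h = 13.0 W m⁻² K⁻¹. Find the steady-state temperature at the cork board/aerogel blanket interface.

T = -15.6 °C

Treat each layer as a resistance in series:
  R_copper = L/(kA) = 0.00375/(326·44.8) = 2.568×10^-7 K/W
  R_cork board = L/(kA) = 0.0255/(0.0462·44.8) = 0.01232 K/W
  R_aerogel blanket = L/(kA) = 0.0352/(0.0124·44.8) = 0.06336 K/W
  R_conv,out = 1/(hA) = 1/(13.0·44.8) = 0.001717 K/W
ΣR = 2.568×10^-7 + 0.01232 + 0.06336 + 0.001717 = 0.07740 K/W
Q = ΔT/ΣR = (-22.5 °C − 21.1 °C)/0.07740 = -563.3 W
From the inner boundary to the cork board/aerogel blanket interface, ΣR_partial = 0.01232 K/W.
T_interface = T_in − Q·ΣR_partial = -22.5 °C − (-563.3)(0.01232) = -15.6 °C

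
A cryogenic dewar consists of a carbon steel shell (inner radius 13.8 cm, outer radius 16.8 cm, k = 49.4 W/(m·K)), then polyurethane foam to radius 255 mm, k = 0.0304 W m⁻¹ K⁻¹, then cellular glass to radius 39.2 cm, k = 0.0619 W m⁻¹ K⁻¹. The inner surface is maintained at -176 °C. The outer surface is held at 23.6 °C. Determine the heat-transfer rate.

Q = 28.2 W

Treat each layer as a resistance in series:
  R_carbon steel = (1/0.138 − 1/0.168)/(4πk) = 1.294/(4π·49.4) = 0.002084 K/W
  R_polyurethane foam = (1/0.168 − 1/0.255)/(4πk) = 2.031/(4π·0.0304) = 5.316 K/W
  R_cellular glass = (1/0.255 − 1/0.392)/(4πk) = 1.371/(4π·0.0619) = 1.762 K/W
ΣR = 0.002084 + 5.316 + 1.762 = 7.080 K/W
Q = ΔT/ΣR = (-176 °C − 23.6 °C)/7.080 = -28.2 W
(Negative Q ⇒ heat flows inward; heat gain = 28.2 W.)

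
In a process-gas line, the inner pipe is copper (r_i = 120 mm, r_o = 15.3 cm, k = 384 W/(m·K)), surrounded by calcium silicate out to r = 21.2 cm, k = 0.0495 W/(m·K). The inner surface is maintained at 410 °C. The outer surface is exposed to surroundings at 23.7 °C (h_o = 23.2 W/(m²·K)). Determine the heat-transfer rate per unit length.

Q' = 357 W/m

Treat each layer as a resistance in series:
  R'_copper = ln(0.153/0.120)/(2πk) = 0.2429/(2π·384) = 1.007×10^-4 m·K/W
  R'_calcium silicate = ln(0.212/0.153)/(2πk) = 0.3261/(2π·0.0495) = 1.049 m·K/W
  R'_conv,out = 1/(2πr h) = 1/(2π·0.212·23.2) = 0.03236 m·K/W
ΣR = 1.007×10^-4 + 1.049 + 0.03236 = 1.081 m·K/W
Q' = ΔT/ΣR = (410 °C − 23.7 °C)/1.081 = 357 W/m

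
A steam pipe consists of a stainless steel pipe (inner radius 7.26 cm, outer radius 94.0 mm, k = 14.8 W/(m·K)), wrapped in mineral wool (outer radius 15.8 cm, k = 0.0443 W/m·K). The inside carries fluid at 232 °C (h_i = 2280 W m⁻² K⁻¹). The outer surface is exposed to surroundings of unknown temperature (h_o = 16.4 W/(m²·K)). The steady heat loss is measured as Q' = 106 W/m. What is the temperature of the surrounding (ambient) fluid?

T_out = 27.3 °C

Series resistances:
  R'_conv,in = 1/(2πr h) = 1/(2π·0.0726·2280) = 9.615×10^-4 m·K/W
  R'_stainless steel = ln(0.0940/0.0726)/(2πk) = 0.2583/(2π·14.8) = 0.002778 m·K/W
  R'_mineral wool = ln(0.158/0.0940)/(2πk) = 0.5193/(2π·0.0443) = 1.866 m·K/W
  R'_conv,out = 1/(2πr h) = 1/(2π·0.158·16.4) = 0.06142 m·K/W
ΣR = 1.931 m·K/W
ΔT = Q'·ΣR = 106 × 1.931 = 204.7 K
Heat flows outward, so T_out = T_in − ΔT = 232 − 204.7 = 27.3 °C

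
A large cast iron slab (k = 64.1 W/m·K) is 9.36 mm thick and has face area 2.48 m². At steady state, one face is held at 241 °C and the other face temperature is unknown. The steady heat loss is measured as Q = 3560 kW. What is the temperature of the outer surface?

T_out = 31.4 °C

Series resistances:
  R_cast iron = L/(kA) = 0.00936/(64.1·2.48) = 5.888×10^-5 K/W
ΣR = 5.888×10^-5 K/W
ΔT = Q·ΣR = 3.56×10^6 × 5.888×10^-5 = 209.6 K
Heat flows outward, so T_out = T_in − ΔT = 241 − 209.6 = 31.4 °C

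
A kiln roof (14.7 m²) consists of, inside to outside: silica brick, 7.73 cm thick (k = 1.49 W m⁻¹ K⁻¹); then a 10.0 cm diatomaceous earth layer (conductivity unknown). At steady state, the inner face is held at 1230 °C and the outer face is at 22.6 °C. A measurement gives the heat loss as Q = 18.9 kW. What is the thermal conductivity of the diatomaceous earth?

ΣR = ΔT/Q = |1230 − 22.6|/18900 = 0.06388 K/W
Known resistances:
  R_silica brick = L/(kA) = 0.0773/(1.49·14.7) = 0.003529 K/W
R_diatomaceous earth = ΣR − ΣR_known = 0.06388 − 0.003529 = 0.06035 K/W
L/(kA) = 0.06035 ⇒ k = 0.100/(0.06035·14.7) = 0.113 W/m·K

k = 0.113 W/m·K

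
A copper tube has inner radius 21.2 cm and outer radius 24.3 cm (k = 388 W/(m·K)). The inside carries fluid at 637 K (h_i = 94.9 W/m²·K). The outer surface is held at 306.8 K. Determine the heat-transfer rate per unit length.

Series thermal resistances, inner to outer:
  R'_conv,in = 1/(2πr h) = 1/(2π·0.212·94.9) = 0.007911 m·K/W
  R'_copper = ln(0.243/0.212)/(2πk) = 0.1365/(2π·388) = 5.598×10^-5 m·K/W
ΣR = 0.007911 + 5.598×10^-5 = 0.007967 m·K/W
Q' = ΔT/ΣR = (637 K − 306.8 K)/0.007967 = 41400 W/m

Q' = 41.4 kW/m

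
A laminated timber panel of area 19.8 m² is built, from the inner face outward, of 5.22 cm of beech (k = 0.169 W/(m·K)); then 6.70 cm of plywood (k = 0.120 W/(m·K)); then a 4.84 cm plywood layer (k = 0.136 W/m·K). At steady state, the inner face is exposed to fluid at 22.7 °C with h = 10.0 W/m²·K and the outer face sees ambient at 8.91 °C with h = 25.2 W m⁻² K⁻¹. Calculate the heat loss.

Series thermal resistances, inner to outer:
  R_conv,in = 1/(hA) = 1/(10.0·19.8) = 0.005051 K/W
  R_beech = L/(kA) = 0.0522/(0.169·19.8) = 0.01560 K/W
  R_plywood = L/(kA) = 0.0670/(0.120·19.8) = 0.02820 K/W
  R_plywood = L/(kA) = 0.0484/(0.136·19.8) = 0.01797 K/W
  R_conv,out = 1/(hA) = 1/(25.2·19.8) = 0.002004 K/W
ΣR = 0.005051 + 0.01560 + 0.02820 + 0.01797 + 0.002004 = 0.06882 K/W
Q = ΔT/ΣR = (22.7 °C − 8.91 °C)/0.06882 = 200 W

Q = 200 W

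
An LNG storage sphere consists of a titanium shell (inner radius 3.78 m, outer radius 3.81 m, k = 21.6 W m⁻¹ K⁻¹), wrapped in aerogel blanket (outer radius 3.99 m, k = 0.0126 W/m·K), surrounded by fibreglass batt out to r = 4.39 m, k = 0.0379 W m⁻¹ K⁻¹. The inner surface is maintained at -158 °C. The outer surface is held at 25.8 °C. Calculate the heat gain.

Q = 1500 W

Series thermal resistances, inner to outer:
  R_titanium = (1/3.78 − 1/3.81)/(4πk) = 0.002083/(4π·21.6) = 7.674×10^-6 K/W
  R_aerogel blanket = (1/3.81 − 1/3.99)/(4πk) = 0.01184/(4π·0.0126) = 0.07478 K/W
  R_fibreglass batt = (1/3.99 − 1/4.39)/(4πk) = 0.02284/(4π·0.0379) = 0.04795 K/W
ΣR = 7.674×10^-6 + 0.07478 + 0.04795 = 0.1227 K/W
Q = ΔT/ΣR = (-158 °C − 25.8 °C)/0.1227 = -1500 W
(Negative Q ⇒ heat flows inward; heat gain = 1500 W.)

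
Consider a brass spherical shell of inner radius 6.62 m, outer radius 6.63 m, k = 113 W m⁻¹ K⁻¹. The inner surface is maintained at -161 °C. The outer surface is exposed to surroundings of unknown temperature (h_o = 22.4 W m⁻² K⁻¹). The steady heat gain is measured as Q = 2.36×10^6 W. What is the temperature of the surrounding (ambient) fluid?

T_out = 30.1 °C

Series resistances:
  R_brass = (1/6.62 − 1/6.63)/(4πk) = 2.278×10^-4/(4π·113) = 1.605×10^-7 K/W
  R_conv,out = 1/(4πr²h) = 1/(4π·6.63²·22.4) = 8.082×10^-5 K/W
ΣR = 8.098×10^-5 K/W
ΔT = Q·ΣR = 2.36×10^6 × 8.098×10^-5 = 191.1 K
Heat flows inward, so T_out = T_in + ΔT = -161 + 191.1 = 30.1 °C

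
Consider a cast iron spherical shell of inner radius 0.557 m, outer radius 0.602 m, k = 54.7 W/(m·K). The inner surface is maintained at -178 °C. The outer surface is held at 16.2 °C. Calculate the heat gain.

Q = 4πk·ΔT/(1/r₁ − 1/r₂) = 4π × 54.7 × 194.2 / (1/0.557 − 1/0.602) = 9.95×10^5 W

Q = 995 kW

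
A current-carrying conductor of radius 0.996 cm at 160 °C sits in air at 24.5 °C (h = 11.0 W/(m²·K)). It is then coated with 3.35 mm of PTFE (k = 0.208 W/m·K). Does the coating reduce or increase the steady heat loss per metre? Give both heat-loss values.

increases: 93.3 → 104 W/m

Critical radius for a cylinder: r_cr = k/h = 0.0189 m = 1.89 cm.
Outer radius after coating: r₂ = 0.00996 + 0.00335 = 0.01331 m.
Since r₁ < r_cr and r₂ ≤ r_cr, the coating moves toward the maximum at r_cr — heat loss rises.
Bare: R = 1/(2πr₁h) = 1.453 m·K/W; Q = 135.5/1.453 = 93.3 W/m.
Coated: R = R_cond + R_conv = 1.309 m·K/W; Q = 135.5/1.309 = 104 W/m.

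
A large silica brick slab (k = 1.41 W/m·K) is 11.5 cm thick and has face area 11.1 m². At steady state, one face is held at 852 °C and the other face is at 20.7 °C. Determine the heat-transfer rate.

Q = 1.13×10^5 W

Q = kA·ΔT/L = 1.41 × 11.1 × |852 °C − 20.7 °C| / 0.115 = 1.13×10^5 W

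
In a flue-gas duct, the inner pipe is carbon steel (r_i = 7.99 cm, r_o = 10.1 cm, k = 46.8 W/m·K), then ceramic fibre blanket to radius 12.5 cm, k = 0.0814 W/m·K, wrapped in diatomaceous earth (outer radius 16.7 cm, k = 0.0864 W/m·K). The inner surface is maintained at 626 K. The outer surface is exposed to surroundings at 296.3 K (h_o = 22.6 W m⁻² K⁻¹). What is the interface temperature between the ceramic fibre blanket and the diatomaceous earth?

T = 487 K

Treat each layer as a resistance in series:
  R'_carbon steel = ln(0.101/0.0799)/(2πk) = 0.2343/(2π·46.8) = 7.969×10^-4 m·K/W
  R'_ceramic fibre blanket = ln(0.125/0.101)/(2πk) = 0.2132/(2π·0.0814) = 0.4168 m·K/W
  R'_diatomaceous earth = ln(0.167/0.125)/(2πk) = 0.2897/(2π·0.0864) = 0.5336 m·K/W
  R'_conv,out = 1/(2πr h) = 1/(2π·0.167·22.6) = 0.04217 m·K/W
ΣR = 7.969×10^-4 + 0.4168 + 0.5336 + 0.04217 = 0.9934 m·K/W
Q' = ΔT/ΣR = (626 K − 296.3 K)/0.9934 = 331.9 W/m
From the inner boundary to the ceramic fibre blanket/diatomaceous earth interface, ΣR_partial = 0.4176 m·K/W.
T_interface = T_in − Q'·ΣR_partial = 626 K − (331.9)(0.4176) = 487 K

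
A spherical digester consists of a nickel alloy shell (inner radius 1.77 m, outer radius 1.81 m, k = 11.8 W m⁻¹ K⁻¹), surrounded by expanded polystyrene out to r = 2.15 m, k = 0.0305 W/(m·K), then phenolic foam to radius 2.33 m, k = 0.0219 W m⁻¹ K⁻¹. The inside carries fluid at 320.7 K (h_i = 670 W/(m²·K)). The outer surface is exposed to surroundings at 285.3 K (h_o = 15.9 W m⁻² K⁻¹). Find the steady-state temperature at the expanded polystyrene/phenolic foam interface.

Treat each layer as a resistance in series:
  R_conv,in = 1/(4πr²h) = 1/(4π·1.77²·670) = 3.791×10^-5 K/W
  R_nickel alloy = (1/1.77 − 1/1.81)/(4πk) = 0.01249/(4π·11.8) = 8.420×10^-5 K/W
  R_expanded polystyrene = (1/1.81 − 1/2.15)/(4πk) = 0.08737/(4π·0.0305) = 0.2280 K/W
  R_phenolic foam = (1/2.15 − 1/2.33)/(4πk) = 0.03593/(4π·0.0219) = 0.1306 K/W
  R_conv,out = 1/(4πr²h) = 1/(4π·2.33²·15.9) = 9.219×10^-4 K/W
ΣR = 3.791×10^-5 + 8.420×10^-5 + 0.2280 + 0.1306 + 9.219×10^-4 = 0.3596 K/W
Q = ΔT/ΣR = (320.7 K − 285.3 K)/0.3596 = 98.44 W
From the inner boundary to the expanded polystyrene/phenolic foam interface, ΣR_partial = 0.2281 K/W.
T_interface = T_in − Q·ΣR_partial = 320.7 K − (98.44)(0.2281) = 298.2 K

T = 298.2 K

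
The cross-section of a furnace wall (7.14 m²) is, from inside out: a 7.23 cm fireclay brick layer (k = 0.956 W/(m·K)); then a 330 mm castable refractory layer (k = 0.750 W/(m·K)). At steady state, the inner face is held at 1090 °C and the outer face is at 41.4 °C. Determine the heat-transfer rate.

Q = 14500 W

Series thermal resistances, inner to outer:
  R_fireclay brick = L/(kA) = 0.0723/(0.956·7.14) = 0.01059 K/W
  R_castable refractory = L/(kA) = 0.330/(0.750·7.14) = 0.06162 K/W
ΣR = 0.01059 + 0.06162 = 0.07221 K/W
Q = ΔT/ΣR = (1090 °C − 41.4 °C)/0.07221 = 14500 W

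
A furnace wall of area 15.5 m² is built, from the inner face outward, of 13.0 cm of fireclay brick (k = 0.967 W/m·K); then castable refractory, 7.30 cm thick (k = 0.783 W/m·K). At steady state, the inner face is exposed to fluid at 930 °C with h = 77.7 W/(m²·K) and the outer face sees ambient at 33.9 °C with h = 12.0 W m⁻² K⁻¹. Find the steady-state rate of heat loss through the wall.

Resistance network (inner→outer):
  R_conv,in = 1/(hA) = 1/(77.7·15.5) = 8.303×10^-4 K/W
  R_fireclay brick = L/(kA) = 0.130/(0.967·15.5) = 0.008673 K/W
  R_castable refractory = L/(kA) = 0.0730/(0.783·15.5) = 0.006015 K/W
  R_conv,out = 1/(hA) = 1/(12.0·15.5) = 0.005376 K/W
ΣR = 8.303×10^-4 + 0.008673 + 0.006015 + 0.005376 = 0.02089 K/W
Q = ΔT/ΣR = (930 °C − 33.9 °C)/0.02089 = 42900 W

Q = 42.9 kW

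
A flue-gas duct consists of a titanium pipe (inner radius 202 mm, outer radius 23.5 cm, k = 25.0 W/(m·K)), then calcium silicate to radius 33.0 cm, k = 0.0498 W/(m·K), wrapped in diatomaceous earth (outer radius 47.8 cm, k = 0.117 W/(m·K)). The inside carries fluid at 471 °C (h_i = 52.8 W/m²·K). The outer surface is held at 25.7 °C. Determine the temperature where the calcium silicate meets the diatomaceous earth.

T = 166 °C

Series thermal resistances, inner to outer:
  R'_conv,in = 1/(2πr h) = 1/(2π·0.202·52.8) = 0.01492 m·K/W
  R'_titanium = ln(0.235/0.202)/(2πk) = 0.1513/(2π·25.0) = 9.633×10^-4 m·K/W
  R'_calcium silicate = ln(0.330/0.235)/(2πk) = 0.3395/(2π·0.0498) = 1.085 m·K/W
  R'_diatomaceous earth = ln(0.478/0.330)/(2πk) = 0.3705/(2π·0.117) = 0.5040 m·K/W
ΣR = 0.01492 + 9.633×10^-4 + 1.085 + 0.5040 = 1.605 m·K/W
Q' = ΔT/ΣR = (471 °C − 25.7 °C)/1.605 = 277.4 W/m
From the inner boundary to the calcium silicate/diatomaceous earth interface, ΣR_partial = 1.101 m·K/W.
T_interface = T_in − Q'·ΣR_partial = 471 °C − (277.4)(1.101) = 166 °C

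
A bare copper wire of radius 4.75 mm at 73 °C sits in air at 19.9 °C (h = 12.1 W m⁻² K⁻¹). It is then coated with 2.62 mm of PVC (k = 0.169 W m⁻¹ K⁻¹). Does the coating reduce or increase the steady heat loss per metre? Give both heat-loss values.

Critical radius for a cylinder: r_cr = k/h = 0.0140 m = 1.40 cm.
Outer radius after coating: r₂ = 0.00475 + 0.00262 = 0.00737 m.
Since r₁ < r_cr and r₂ ≤ r_cr, the coating moves toward the maximum at r_cr — heat loss rises.
Bare: R = 1/(2πr₁h) = 2.769 m·K/W; Q = 53.1/2.769 = 19.2 W/m.
Coated: R = R_cond + R_conv = 2.198 m·K/W; Q = 53.1/2.198 = 24.2 W/m.

increases: 19.2 → 24.2 W/m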